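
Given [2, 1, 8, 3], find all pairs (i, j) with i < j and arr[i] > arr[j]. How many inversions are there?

Finding inversions in [2, 1, 8, 3]:

(0, 1): arr[0]=2 > arr[1]=1
(2, 3): arr[2]=8 > arr[3]=3

Total inversions: 2

The array has 2 inversion(s): (0,1), (2,3). Each pair (i,j) satisfies i < j and arr[i] > arr[j].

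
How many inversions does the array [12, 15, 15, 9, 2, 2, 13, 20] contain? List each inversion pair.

Finding inversions in [12, 15, 15, 9, 2, 2, 13, 20]:

(0, 3): arr[0]=12 > arr[3]=9
(0, 4): arr[0]=12 > arr[4]=2
(0, 5): arr[0]=12 > arr[5]=2
(1, 3): arr[1]=15 > arr[3]=9
(1, 4): arr[1]=15 > arr[4]=2
(1, 5): arr[1]=15 > arr[5]=2
(1, 6): arr[1]=15 > arr[6]=13
(2, 3): arr[2]=15 > arr[3]=9
(2, 4): arr[2]=15 > arr[4]=2
(2, 5): arr[2]=15 > arr[5]=2
(2, 6): arr[2]=15 > arr[6]=13
(3, 4): arr[3]=9 > arr[4]=2
(3, 5): arr[3]=9 > arr[5]=2

Total inversions: 13

The array has 13 inversion(s): (0,3), (0,4), (0,5), (1,3), (1,4), (1,5), (1,6), (2,3), (2,4), (2,5), (2,6), (3,4), (3,5). Each pair (i,j) satisfies i < j and arr[i] > arr[j].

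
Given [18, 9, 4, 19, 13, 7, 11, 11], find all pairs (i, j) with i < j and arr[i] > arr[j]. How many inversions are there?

Finding inversions in [18, 9, 4, 19, 13, 7, 11, 11]:

(0, 1): arr[0]=18 > arr[1]=9
(0, 2): arr[0]=18 > arr[2]=4
(0, 4): arr[0]=18 > arr[4]=13
(0, 5): arr[0]=18 > arr[5]=7
(0, 6): arr[0]=18 > arr[6]=11
(0, 7): arr[0]=18 > arr[7]=11
(1, 2): arr[1]=9 > arr[2]=4
(1, 5): arr[1]=9 > arr[5]=7
(3, 4): arr[3]=19 > arr[4]=13
(3, 5): arr[3]=19 > arr[5]=7
(3, 6): arr[3]=19 > arr[6]=11
(3, 7): arr[3]=19 > arr[7]=11
(4, 5): arr[4]=13 > arr[5]=7
(4, 6): arr[4]=13 > arr[6]=11
(4, 7): arr[4]=13 > arr[7]=11

Total inversions: 15

The array has 15 inversion(s): (0,1), (0,2), (0,4), (0,5), (0,6), (0,7), (1,2), (1,5), (3,4), (3,5), (3,6), (3,7), (4,5), (4,6), (4,7). Each pair (i,j) satisfies i < j and arr[i] > arr[j].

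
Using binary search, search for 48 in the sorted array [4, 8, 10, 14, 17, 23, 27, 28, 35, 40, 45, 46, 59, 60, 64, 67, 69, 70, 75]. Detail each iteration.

Binary search for 48 in [4, 8, 10, 14, 17, 23, 27, 28, 35, 40, 45, 46, 59, 60, 64, 67, 69, 70, 75]:

lo=0, hi=18, mid=9, arr[mid]=40 -> 40 < 48, search right half
lo=10, hi=18, mid=14, arr[mid]=64 -> 64 > 48, search left half
lo=10, hi=13, mid=11, arr[mid]=46 -> 46 < 48, search right half
lo=12, hi=13, mid=12, arr[mid]=59 -> 59 > 48, search left half
lo=12 > hi=11, target 48 not found

Binary search determines that 48 is not in the array after 4 comparisons. The search space was exhausted without finding the target.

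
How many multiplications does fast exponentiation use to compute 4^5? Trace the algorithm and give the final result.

Computing 4^5 by squaring (build up from 4^1; each line after the first costs one multiplication):

4^1 = 4
4^2 = (4^1)^2 = 4^2 = 16
4^4 = (4^2)^2 = 16^2 = 256
4^5 = 4 * 4^4 = 4 * 256 = 1024

Result: 1024
Multiplications needed: 3 (3 lines after 4^1)

4^5 = 1024. Using exponentiation by squaring, this requires 3 multiplications. The key idea: if the exponent is even, square the half-power; if odd, multiply by the base once.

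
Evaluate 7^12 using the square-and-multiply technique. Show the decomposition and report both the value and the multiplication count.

Computing 7^12 by squaring (build up from 7^1; each line after the first costs one multiplication):

7^1 = 7
7^2 = (7^1)^2 = 7^2 = 49
7^3 = 7 * 7^2 = 7 * 49 = 343
7^6 = (7^3)^2 = 343^2 = 117649
7^12 = (7^6)^2 = 117649^2 = 13841287201

Result: 13841287201
Multiplications needed: 4 (4 lines after 7^1)

7^12 = 13841287201. Using exponentiation by squaring, this requires 4 multiplications. The key idea: if the exponent is even, square the half-power; if odd, multiply by the base once.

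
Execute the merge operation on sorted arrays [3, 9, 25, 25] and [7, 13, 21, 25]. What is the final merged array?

Merging process:

Compare 3 vs 7: take 3 from left. Merged: [3]
Compare 9 vs 7: take 7 from right. Merged: [3, 7]
Compare 9 vs 13: take 9 from left. Merged: [3, 7, 9]
Compare 25 vs 13: take 13 from right. Merged: [3, 7, 9, 13]
Compare 25 vs 21: take 21 from right. Merged: [3, 7, 9, 13, 21]
Compare 25 vs 25: take 25 from left. Merged: [3, 7, 9, 13, 21, 25]
Compare 25 vs 25: take 25 from left. Merged: [3, 7, 9, 13, 21, 25, 25]
Append remaining from right: [25]. Merged: [3, 7, 9, 13, 21, 25, 25, 25]

Final merged array: [3, 7, 9, 13, 21, 25, 25, 25]
Total comparisons: 7

The merged array is [3, 7, 9, 13, 21, 25, 25, 25], requiring 7 comparisons. The merge step runs in O(n) time where n is the total number of elements.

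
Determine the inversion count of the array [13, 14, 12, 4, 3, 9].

Finding inversions in [13, 14, 12, 4, 3, 9]:

(0, 2): arr[0]=13 > arr[2]=12
(0, 3): arr[0]=13 > arr[3]=4
(0, 4): arr[0]=13 > arr[4]=3
(0, 5): arr[0]=13 > arr[5]=9
(1, 2): arr[1]=14 > arr[2]=12
(1, 3): arr[1]=14 > arr[3]=4
(1, 4): arr[1]=14 > arr[4]=3
(1, 5): arr[1]=14 > arr[5]=9
(2, 3): arr[2]=12 > arr[3]=4
(2, 4): arr[2]=12 > arr[4]=3
(2, 5): arr[2]=12 > arr[5]=9
(3, 4): arr[3]=4 > arr[4]=3

Total inversions: 12

The array has 12 inversion(s): (0,2), (0,3), (0,4), (0,5), (1,2), (1,3), (1,4), (1,5), (2,3), (2,4), (2,5), (3,4). Each pair (i,j) satisfies i < j and arr[i] > arr[j].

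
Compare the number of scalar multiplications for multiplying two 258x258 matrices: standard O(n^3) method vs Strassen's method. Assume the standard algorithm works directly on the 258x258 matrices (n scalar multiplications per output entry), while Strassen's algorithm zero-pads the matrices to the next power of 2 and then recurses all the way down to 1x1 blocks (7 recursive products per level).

Matrix multiplication for 258x258 matrices:

Strassen's algorithm requires power-of-2 dimensions. Pad 258x258 to 512x512 (next power of 2).

Standard algorithm: 258^3 = 17173512 multiplications
Strassen's algorithm: 7^(log2(512)) = 7^9 = 40353607 multiplications
Difference: 17173512 - 40353607 = -23180095 (Strassen uses MORE here due to padding overhead — for small or just-over-power-of-2 n, padding can outweigh the per-level savings)

Standard: 17173512 multiplications (258^3). Strassen: 40353607 multiplications (7^9, after padding to 512x512). Strassen reduces 8 recursive multiplications to 7 at each level.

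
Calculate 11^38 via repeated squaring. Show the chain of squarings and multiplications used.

Computing 11^38 by squaring (build up from 11^1; each line after the first costs one multiplication):

11^1 = 11
11^2 = (11^1)^2 = 11^2 = 121
11^4 = (11^2)^2 = 121^2 = 14641
11^8 = (11^4)^2 = 14641^2 = 214358881
11^9 = 11 * 11^8 = 11 * 214358881 = 2357947691
11^18 = (11^9)^2 = 2357947691^2 = 5559917313492231481
11^19 = 11 * 11^18 = 11 * 5559917313492231481 = 61159090448414546291
11^38 = (11^19)^2 = 61159090448414546291^2 = 3740434344477351388916475705363381856681

Result: 3740434344477351388916475705363381856681
Multiplications needed: 7 (7 lines after 11^1)

11^38 = 3740434344477351388916475705363381856681. Using exponentiation by squaring, this requires 7 multiplications. The key idea: if the exponent is even, square the half-power; if odd, multiply by the base once.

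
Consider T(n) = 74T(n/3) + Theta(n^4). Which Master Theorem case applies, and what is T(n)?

Master Theorem for T(n) = 74T(n/3) + O(n^4):

a = 74, b = 3, c = 4
log_b(a) = log_3(74) = 3.9177

Case 3: c = 4 > log_3(74) = 3.9177
T(n) = O(n^4) = O(n^4)

For T(n) = 74T(n/3) + O(n^4): log_3(74) = 3.9177. This is Case 3 of the Master Theorem (c > log_b(a), work dominated by root), giving O(n^4).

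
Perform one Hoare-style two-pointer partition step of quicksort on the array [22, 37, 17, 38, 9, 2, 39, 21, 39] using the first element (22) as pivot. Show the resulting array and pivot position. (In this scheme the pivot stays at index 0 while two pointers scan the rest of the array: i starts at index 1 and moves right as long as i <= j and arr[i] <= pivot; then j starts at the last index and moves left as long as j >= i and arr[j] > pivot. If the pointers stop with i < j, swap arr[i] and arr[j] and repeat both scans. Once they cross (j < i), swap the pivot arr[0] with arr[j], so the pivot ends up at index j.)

Hoare-style two-pointer partition with pivot = 22:

Initial array: [22, 37, 17, 38, 9, 2, 39, 21, 39]

Pointers start at i = 1, j = 8.
i stops at index 1 (arr[1]=37 > 22), j stops at index 7 (arr[7]=21 <= 22): swap arr[1] and arr[7], array becomes [22, 21, 17, 38, 9, 2, 39, 37, 39]
i stops at index 3 (arr[3]=38 > 22), j stops at index 5 (arr[5]=2 <= 22): swap arr[3] and arr[5], array becomes [22, 21, 17, 2, 9, 38, 39, 37, 39]
i ends at 5, j ends at 4: the pointers have crossed (j < i), so scanning stops.

Swap pivot arr[0] with arr[4] to place pivot at position 4: [9, 21, 17, 2, 22, 38, 39, 37, 39]
Pivot position: 4

After partitioning with pivot 22, the array becomes [9, 21, 17, 2, 22, 38, 39, 37, 39]. The pivot is placed at index 4. All elements to the left of the pivot are <= 22, and all elements to the right are > 22.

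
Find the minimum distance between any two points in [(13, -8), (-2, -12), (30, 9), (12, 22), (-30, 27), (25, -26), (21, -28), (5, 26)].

Computing all pairwise distances among 8 points:

d((13, -8), (-2, -12)) = 15.5242
d((13, -8), (30, 9)) = 24.0416
d((13, -8), (12, 22)) = 30.0167
d((13, -8), (-30, 27)) = 55.4437
d((13, -8), (25, -26)) = 21.6333
d((13, -8), (21, -28)) = 21.5407
d((13, -8), (5, 26)) = 34.9285
d((-2, -12), (30, 9)) = 38.2753
d((-2, -12), (12, 22)) = 36.7696
d((-2, -12), (-30, 27)) = 48.0104
d((-2, -12), (25, -26)) = 30.4138
d((-2, -12), (21, -28)) = 28.0179
d((-2, -12), (5, 26)) = 38.6394
d((30, 9), (12, 22)) = 22.2036
d((30, 9), (-30, 27)) = 62.6418
d((30, 9), (25, -26)) = 35.3553
d((30, 9), (21, -28)) = 38.0789
d((30, 9), (5, 26)) = 30.2324
d((12, 22), (-30, 27)) = 42.2966
d((12, 22), (25, -26)) = 49.7293
d((12, 22), (21, -28)) = 50.8035
d((12, 22), (5, 26)) = 8.0623
d((-30, 27), (25, -26)) = 76.3806
d((-30, 27), (21, -28)) = 75.0067
d((-30, 27), (5, 26)) = 35.0143
d((25, -26), (21, -28)) = 4.4721 <-- minimum
d((25, -26), (5, 26)) = 55.7136
d((21, -28), (5, 26)) = 56.3205

Closest pair: (25, -26) and (21, -28) with distance 4.4721

The closest pair is (25, -26) and (21, -28) with Euclidean distance 4.4721. For 8 points, brute-force pairwise comparison is shown above. For large n, the divide-and-conquer algorithm (sort by x, recurse on halves, check the dividing strip) achieves O(n log n).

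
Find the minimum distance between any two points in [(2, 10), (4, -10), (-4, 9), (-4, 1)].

Computing all pairwise distances among 4 points:

d((2, 10), (4, -10)) = 20.0998
d((2, 10), (-4, 9)) = 6.0828 <-- minimum
d((2, 10), (-4, 1)) = 10.8167
d((4, -10), (-4, 9)) = 20.6155
d((4, -10), (-4, 1)) = 13.6015
d((-4, 9), (-4, 1)) = 8.0

Closest pair: (2, 10) and (-4, 9) with distance 6.0828

The closest pair is (2, 10) and (-4, 9) with Euclidean distance 6.0828. For 4 points, brute-force pairwise comparison is shown above. For large n, the divide-and-conquer algorithm (sort by x, recurse on halves, check the dividing strip) achieves O(n log n).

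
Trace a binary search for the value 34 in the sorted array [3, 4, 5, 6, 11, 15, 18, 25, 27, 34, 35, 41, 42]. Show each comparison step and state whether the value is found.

Binary search for 34 in [3, 4, 5, 6, 11, 15, 18, 25, 27, 34, 35, 41, 42]:

lo=0, hi=12, mid=6, arr[mid]=18 -> 18 < 34, search right half
lo=7, hi=12, mid=9, arr[mid]=34 -> Found target at index 9!

Binary search finds 34 at index 9 after 2 comparisons. The search repeatedly halves the search space by comparing with the middle element.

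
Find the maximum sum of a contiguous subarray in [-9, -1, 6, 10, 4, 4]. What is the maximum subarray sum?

Using Kadane's algorithm on [-9, -1, 6, 10, 4, 4]:

Scanning through the array:
Position 1 (value -1): max_ending_here = -1, max_so_far = -1
Position 2 (value 6): max_ending_here = 6, max_so_far = 6
Position 3 (value 10): max_ending_here = 16, max_so_far = 16
Position 4 (value 4): max_ending_here = 20, max_so_far = 20
Position 5 (value 4): max_ending_here = 24, max_so_far = 24

Maximum subarray: [6, 10, 4, 4]
Maximum sum: 24

The maximum subarray is [6, 10, 4, 4] with sum 24. This subarray runs from index 2 to index 5.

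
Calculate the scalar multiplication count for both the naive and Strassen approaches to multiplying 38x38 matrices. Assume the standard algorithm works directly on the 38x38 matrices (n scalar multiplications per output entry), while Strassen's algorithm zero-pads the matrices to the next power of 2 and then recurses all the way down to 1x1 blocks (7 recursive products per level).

Matrix multiplication for 38x38 matrices:

Strassen's algorithm requires power-of-2 dimensions. Pad 38x38 to 64x64 (next power of 2).

Standard algorithm: 38^3 = 54872 multiplications
Strassen's algorithm: 7^(log2(64)) = 7^6 = 117649 multiplications
Difference: 54872 - 117649 = -62777 (Strassen uses MORE here due to padding overhead — for small or just-over-power-of-2 n, padding can outweigh the per-level savings)

Standard: 54872 multiplications (38^3). Strassen: 117649 multiplications (7^6, after padding to 64x64). Strassen reduces 8 recursive multiplications to 7 at each level.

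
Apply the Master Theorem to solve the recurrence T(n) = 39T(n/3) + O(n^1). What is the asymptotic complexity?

Master Theorem for T(n) = 39T(n/3) + O(n^1):

a = 39, b = 3, c = 1
log_b(a) = log_3(39) = 3.3347

Case 1: c = 1 < log_3(39) = 3.3347
T(n) = O(n^(log_3 39))

For T(n) = 39T(n/3) + O(n^1): log_3(39) = 3.3347. This is Case 1 of the Master Theorem (c < log_b(a), work dominated by leaves), giving O(n^(log_3 39)).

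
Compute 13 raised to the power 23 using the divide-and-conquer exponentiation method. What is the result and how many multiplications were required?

Computing 13^23 by squaring (build up from 13^1; each line after the first costs one multiplication):

13^1 = 13
13^2 = (13^1)^2 = 13^2 = 169
13^4 = (13^2)^2 = 169^2 = 28561
13^5 = 13 * 13^4 = 13 * 28561 = 371293
13^10 = (13^5)^2 = 371293^2 = 137858491849
13^11 = 13 * 13^10 = 13 * 137858491849 = 1792160394037
13^22 = (13^11)^2 = 1792160394037^2 = 3211838877954855105157369
13^23 = 13 * 13^22 = 13 * 3211838877954855105157369 = 41753905413413116367045797

Result: 41753905413413116367045797
Multiplications needed: 7 (7 lines after 13^1)

13^23 = 41753905413413116367045797. Using exponentiation by squaring, this requires 7 multiplications. The key idea: if the exponent is even, square the half-power; if odd, multiply by the base once.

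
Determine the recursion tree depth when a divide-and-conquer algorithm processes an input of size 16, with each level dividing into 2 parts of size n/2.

For divide and conquer with division factor 2:

Problem sizes at each level:
Level 0: 16
Level 1: 8
Level 2: 4
Level 3: 2
Level 4: 1

The root is level 0 and the size-1 base case is level 4 (the tree spans levels 0 through 4, i.e. 5 levels counting the root), so the depth is the number of divisions: log_2(16) = 4

The recursion tree depth is log_2(16) = 4. At each level, the problem size is divided by 2, so it takes 4 divisions to reduce to a base case of size 1. The algorithm makes 2 recursive calls at each level.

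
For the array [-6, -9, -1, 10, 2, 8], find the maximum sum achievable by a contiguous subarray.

Using Kadane's algorithm on [-6, -9, -1, 10, 2, 8]:

Scanning through the array:
Position 1 (value -9): max_ending_here = -9, max_so_far = -6
Position 2 (value -1): max_ending_here = -1, max_so_far = -1
Position 3 (value 10): max_ending_here = 10, max_so_far = 10
Position 4 (value 2): max_ending_here = 12, max_so_far = 12
Position 5 (value 8): max_ending_here = 20, max_so_far = 20

Maximum subarray: [10, 2, 8]
Maximum sum: 20

The maximum subarray is [10, 2, 8] with sum 20. This subarray runs from index 3 to index 5.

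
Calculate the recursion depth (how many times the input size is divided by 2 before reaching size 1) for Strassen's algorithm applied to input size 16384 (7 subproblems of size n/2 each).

For divide and conquer with division factor 2:

Problem sizes at each level:
Level 0: 16384
Level 1: 8192
Level 2: 4096
Level 3: 2048
Level 4: 1024
Level 5: 512
Level 6: 256
Level 7: 128
Level 8: 64
Level 9: 32
Level 10: 16
Level 11: 8
Level 12: 4
Level 13: 2
Level 14: 1

The root is level 0 and the size-1 base case is level 14 (the tree spans levels 0 through 14, i.e. 15 levels counting the root), so the depth is the number of divisions: log_2(16384) = 14

The recursion tree depth is log_2(16384) = 14. At each level, the problem size is divided by 2, so it takes 14 divisions to reduce to a base case of size 1. The algorithm makes 7 recursive calls at each level.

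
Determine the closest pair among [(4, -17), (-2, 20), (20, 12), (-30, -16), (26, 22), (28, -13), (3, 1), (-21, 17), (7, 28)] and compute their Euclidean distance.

Computing all pairwise distances among 9 points:

d((4, -17), (-2, 20)) = 37.4833
d((4, -17), (20, 12)) = 33.121
d((4, -17), (-30, -16)) = 34.0147
d((4, -17), (26, 22)) = 44.7772
d((4, -17), (28, -13)) = 24.3311
d((4, -17), (3, 1)) = 18.0278
d((4, -17), (-21, 17)) = 42.2019
d((4, -17), (7, 28)) = 45.0999
d((-2, 20), (20, 12)) = 23.4094
d((-2, 20), (-30, -16)) = 45.607
d((-2, 20), (26, 22)) = 28.0713
d((-2, 20), (28, -13)) = 44.5982
d((-2, 20), (3, 1)) = 19.6469
d((-2, 20), (-21, 17)) = 19.2354
d((-2, 20), (7, 28)) = 12.0416
d((20, 12), (-30, -16)) = 57.3062
d((20, 12), (26, 22)) = 11.6619 <-- minimum
d((20, 12), (28, -13)) = 26.2488
d((20, 12), (3, 1)) = 20.2485
d((20, 12), (-21, 17)) = 41.3038
d((20, 12), (7, 28)) = 20.6155
d((-30, -16), (26, 22)) = 67.6757
d((-30, -16), (28, -13)) = 58.0775
d((-30, -16), (3, 1)) = 37.1214
d((-30, -16), (-21, 17)) = 34.2053
d((-30, -16), (7, 28)) = 57.4891
d((26, 22), (28, -13)) = 35.0571
d((26, 22), (3, 1)) = 31.1448
d((26, 22), (-21, 17)) = 47.2652
d((26, 22), (7, 28)) = 19.9249
d((28, -13), (3, 1)) = 28.6531
d((28, -13), (-21, 17)) = 57.4543
d((28, -13), (7, 28)) = 46.0652
d((3, 1), (-21, 17)) = 28.8444
d((3, 1), (7, 28)) = 27.2947
d((-21, 17), (7, 28)) = 30.0832

Closest pair: (20, 12) and (26, 22) with distance 11.6619

The closest pair is (20, 12) and (26, 22) with Euclidean distance 11.6619. For 9 points, brute-force pairwise comparison is shown above. For large n, the divide-and-conquer algorithm (sort by x, recurse on halves, check the dividing strip) achieves O(n log n).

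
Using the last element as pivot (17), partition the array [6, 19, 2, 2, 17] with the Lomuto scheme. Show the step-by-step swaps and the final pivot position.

Lomuto partition with pivot = 17:

Initial array: [6, 19, 2, 2, 17]

arr[0]=6 <= 17: swap with position 0, array becomes [6, 19, 2, 2, 17]
arr[1]=19 > 17: no swap
arr[2]=2 <= 17: swap with position 1, array becomes [6, 2, 19, 2, 17]
arr[3]=2 <= 17: swap with position 2, array becomes [6, 2, 2, 19, 17]

Place pivot at position 3: [6, 2, 2, 17, 19]
Pivot position: 3

After partitioning with pivot 17, the array becomes [6, 2, 2, 17, 19]. The pivot is placed at index 3. All elements to the left of the pivot are <= 17, and all elements to the right are > 17.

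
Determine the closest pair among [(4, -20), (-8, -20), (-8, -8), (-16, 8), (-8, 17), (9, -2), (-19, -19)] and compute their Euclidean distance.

Computing all pairwise distances among 7 points:

d((4, -20), (-8, -20)) = 12.0
d((4, -20), (-8, -8)) = 16.9706
d((4, -20), (-16, 8)) = 34.4093
d((4, -20), (-8, 17)) = 38.8973
d((4, -20), (9, -2)) = 18.6815
d((4, -20), (-19, -19)) = 23.0217
d((-8, -20), (-8, -8)) = 12.0
d((-8, -20), (-16, 8)) = 29.1204
d((-8, -20), (-8, 17)) = 37.0
d((-8, -20), (9, -2)) = 24.7588
d((-8, -20), (-19, -19)) = 11.0454 <-- minimum
d((-8, -8), (-16, 8)) = 17.8885
d((-8, -8), (-8, 17)) = 25.0
d((-8, -8), (9, -2)) = 18.0278
d((-8, -8), (-19, -19)) = 15.5563
d((-16, 8), (-8, 17)) = 12.0416
d((-16, 8), (9, -2)) = 26.9258
d((-16, 8), (-19, -19)) = 27.1662
d((-8, 17), (9, -2)) = 25.4951
d((-8, 17), (-19, -19)) = 37.6431
d((9, -2), (-19, -19)) = 32.7567

Closest pair: (-8, -20) and (-19, -19) with distance 11.0454

The closest pair is (-8, -20) and (-19, -19) with Euclidean distance 11.0454. For 7 points, brute-force pairwise comparison is shown above. For large n, the divide-and-conquer algorithm (sort by x, recurse on halves, check the dividing strip) achieves O(n log n).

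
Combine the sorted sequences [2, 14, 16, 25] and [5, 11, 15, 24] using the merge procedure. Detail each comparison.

Merging process:

Compare 2 vs 5: take 2 from left. Merged: [2]
Compare 14 vs 5: take 5 from right. Merged: [2, 5]
Compare 14 vs 11: take 11 from right. Merged: [2, 5, 11]
Compare 14 vs 15: take 14 from left. Merged: [2, 5, 11, 14]
Compare 16 vs 15: take 15 from right. Merged: [2, 5, 11, 14, 15]
Compare 16 vs 24: take 16 from left. Merged: [2, 5, 11, 14, 15, 16]
Compare 25 vs 24: take 24 from right. Merged: [2, 5, 11, 14, 15, 16, 24]
Append remaining from left: [25]. Merged: [2, 5, 11, 14, 15, 16, 24, 25]

Final merged array: [2, 5, 11, 14, 15, 16, 24, 25]
Total comparisons: 7

The merged array is [2, 5, 11, 14, 15, 16, 24, 25], requiring 7 comparisons. The merge step runs in O(n) time where n is the total number of elements.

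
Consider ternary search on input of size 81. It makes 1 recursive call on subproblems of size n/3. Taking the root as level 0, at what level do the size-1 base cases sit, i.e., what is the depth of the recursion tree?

For divide and conquer with division factor 3:

Problem sizes at each level:
Level 0: 81
Level 1: 27
Level 2: 9
Level 3: 3
Level 4: 1

The root is level 0 and the size-1 base case is level 4 (the tree spans levels 0 through 4, i.e. 5 levels counting the root), so the depth is the number of divisions: log_3(81) = 4

The recursion tree depth is log_3(81) = 4. At each level, the problem size is divided by 3, so it takes 4 divisions to reduce to a base case of size 1. The algorithm makes 1 recursive call at each level.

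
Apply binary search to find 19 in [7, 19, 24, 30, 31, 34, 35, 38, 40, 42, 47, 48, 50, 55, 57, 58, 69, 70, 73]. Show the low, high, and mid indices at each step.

Binary search for 19 in [7, 19, 24, 30, 31, 34, 35, 38, 40, 42, 47, 48, 50, 55, 57, 58, 69, 70, 73]:

lo=0, hi=18, mid=9, arr[mid]=42 -> 42 > 19, search left half
lo=0, hi=8, mid=4, arr[mid]=31 -> 31 > 19, search left half
lo=0, hi=3, mid=1, arr[mid]=19 -> Found target at index 1!

Binary search finds 19 at index 1 after 3 comparisons. The search repeatedly halves the search space by comparing with the middle element.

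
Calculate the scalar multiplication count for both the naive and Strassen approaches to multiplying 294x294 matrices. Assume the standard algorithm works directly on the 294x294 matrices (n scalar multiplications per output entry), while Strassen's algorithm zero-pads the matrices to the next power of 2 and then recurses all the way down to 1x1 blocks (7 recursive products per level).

Matrix multiplication for 294x294 matrices:

Strassen's algorithm requires power-of-2 dimensions. Pad 294x294 to 512x512 (next power of 2).

Standard algorithm: 294^3 = 25412184 multiplications
Strassen's algorithm: 7^(log2(512)) = 7^9 = 40353607 multiplications
Difference: 25412184 - 40353607 = -14941423 (Strassen uses MORE here due to padding overhead — for small or just-over-power-of-2 n, padding can outweigh the per-level savings)

Standard: 25412184 multiplications (294^3). Strassen: 40353607 multiplications (7^9, after padding to 512x512). Strassen reduces 8 recursive multiplications to 7 at each level.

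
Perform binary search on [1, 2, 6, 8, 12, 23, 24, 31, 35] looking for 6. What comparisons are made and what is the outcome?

Binary search for 6 in [1, 2, 6, 8, 12, 23, 24, 31, 35]:

lo=0, hi=8, mid=4, arr[mid]=12 -> 12 > 6, search left half
lo=0, hi=3, mid=1, arr[mid]=2 -> 2 < 6, search right half
lo=2, hi=3, mid=2, arr[mid]=6 -> Found target at index 2!

Binary search finds 6 at index 2 after 3 comparisons. The search repeatedly halves the search space by comparing with the middle element.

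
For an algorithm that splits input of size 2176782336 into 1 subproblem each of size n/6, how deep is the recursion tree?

For divide and conquer with division factor 6:

Problem sizes at each level:
Level 0: 2176782336
Level 1: 362797056
Level 2: 60466176
Level 3: 10077696
Level 4: 1679616
Level 5: 279936
Level 6: 46656
Level 7: 7776
Level 8: 1296
Level 9: 216
Level 10: 36
Level 11: 6
Level 12: 1

The root is level 0 and the size-1 base case is level 12 (the tree spans levels 0 through 12, i.e. 13 levels counting the root), so the depth is the number of divisions: log_6(2176782336) = 12

The recursion tree depth is log_6(2176782336) = 12. At each level, the problem size is divided by 6, so it takes 12 divisions to reduce to a base case of size 1. The algorithm makes 1 recursive call at each level.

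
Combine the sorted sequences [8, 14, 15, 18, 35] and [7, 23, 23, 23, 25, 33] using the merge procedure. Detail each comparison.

Merging process:

Compare 8 vs 7: take 7 from right. Merged: [7]
Compare 8 vs 23: take 8 from left. Merged: [7, 8]
Compare 14 vs 23: take 14 from left. Merged: [7, 8, 14]
Compare 15 vs 23: take 15 from left. Merged: [7, 8, 14, 15]
Compare 18 vs 23: take 18 from left. Merged: [7, 8, 14, 15, 18]
Compare 35 vs 23: take 23 from right. Merged: [7, 8, 14, 15, 18, 23]
Compare 35 vs 23: take 23 from right. Merged: [7, 8, 14, 15, 18, 23, 23]
Compare 35 vs 23: take 23 from right. Merged: [7, 8, 14, 15, 18, 23, 23, 23]
Compare 35 vs 25: take 25 from right. Merged: [7, 8, 14, 15, 18, 23, 23, 23, 25]
Compare 35 vs 33: take 33 from right. Merged: [7, 8, 14, 15, 18, 23, 23, 23, 25, 33]
Append remaining from left: [35]. Merged: [7, 8, 14, 15, 18, 23, 23, 23, 25, 33, 35]

Final merged array: [7, 8, 14, 15, 18, 23, 23, 23, 25, 33, 35]
Total comparisons: 10

The merged array is [7, 8, 14, 15, 18, 23, 23, 23, 25, 33, 35], requiring 10 comparisons. The merge step runs in O(n) time where n is the total number of elements.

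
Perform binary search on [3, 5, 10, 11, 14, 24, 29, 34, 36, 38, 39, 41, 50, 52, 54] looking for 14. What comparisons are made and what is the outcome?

Binary search for 14 in [3, 5, 10, 11, 14, 24, 29, 34, 36, 38, 39, 41, 50, 52, 54]:

lo=0, hi=14, mid=7, arr[mid]=34 -> 34 > 14, search left half
lo=0, hi=6, mid=3, arr[mid]=11 -> 11 < 14, search right half
lo=4, hi=6, mid=5, arr[mid]=24 -> 24 > 14, search left half
lo=4, hi=4, mid=4, arr[mid]=14 -> Found target at index 4!

Binary search finds 14 at index 4 after 4 comparisons. The search repeatedly halves the search space by comparing with the middle element.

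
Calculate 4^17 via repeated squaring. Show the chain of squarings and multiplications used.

Computing 4^17 by squaring (build up from 4^1; each line after the first costs one multiplication):

4^1 = 4
4^2 = (4^1)^2 = 4^2 = 16
4^4 = (4^2)^2 = 16^2 = 256
4^8 = (4^4)^2 = 256^2 = 65536
4^16 = (4^8)^2 = 65536^2 = 4294967296
4^17 = 4 * 4^16 = 4 * 4294967296 = 17179869184

Result: 17179869184
Multiplications needed: 5 (5 lines after 4^1)

4^17 = 17179869184. Using exponentiation by squaring, this requires 5 multiplications. The key idea: if the exponent is even, square the half-power; if odd, multiply by the base once.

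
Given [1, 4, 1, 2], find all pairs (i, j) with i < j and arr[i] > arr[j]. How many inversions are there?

Finding inversions in [1, 4, 1, 2]:

(1, 2): arr[1]=4 > arr[2]=1
(1, 3): arr[1]=4 > arr[3]=2

Total inversions: 2

The array has 2 inversion(s): (1,2), (1,3). Each pair (i,j) satisfies i < j and arr[i] > arr[j].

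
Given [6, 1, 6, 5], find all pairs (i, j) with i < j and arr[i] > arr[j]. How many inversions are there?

Finding inversions in [6, 1, 6, 5]:

(0, 1): arr[0]=6 > arr[1]=1
(0, 3): arr[0]=6 > arr[3]=5
(2, 3): arr[2]=6 > arr[3]=5

Total inversions: 3

The array has 3 inversion(s): (0,1), (0,3), (2,3). Each pair (i,j) satisfies i < j and arr[i] > arr[j].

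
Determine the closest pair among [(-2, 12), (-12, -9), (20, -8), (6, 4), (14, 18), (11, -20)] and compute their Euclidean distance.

Computing all pairwise distances among 6 points:

d((-2, 12), (-12, -9)) = 23.2594
d((-2, 12), (20, -8)) = 29.7321
d((-2, 12), (6, 4)) = 11.3137 <-- minimum
d((-2, 12), (14, 18)) = 17.088
d((-2, 12), (11, -20)) = 34.5398
d((-12, -9), (20, -8)) = 32.0156
d((-12, -9), (6, 4)) = 22.2036
d((-12, -9), (14, 18)) = 37.4833
d((-12, -9), (11, -20)) = 25.4951
d((20, -8), (6, 4)) = 18.4391
d((20, -8), (14, 18)) = 26.6833
d((20, -8), (11, -20)) = 15.0
d((6, 4), (14, 18)) = 16.1245
d((6, 4), (11, -20)) = 24.5153
d((14, 18), (11, -20)) = 38.1182

Closest pair: (-2, 12) and (6, 4) with distance 11.3137

The closest pair is (-2, 12) and (6, 4) with Euclidean distance 11.3137. For 6 points, brute-force pairwise comparison is shown above. For large n, the divide-and-conquer algorithm (sort by x, recurse on halves, check the dividing strip) achieves O(n log n).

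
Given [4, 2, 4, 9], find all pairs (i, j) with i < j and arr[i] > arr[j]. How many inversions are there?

Finding inversions in [4, 2, 4, 9]:

(0, 1): arr[0]=4 > arr[1]=2

Total inversions: 1

The array has 1 inversion(s): (0,1). Each pair (i,j) satisfies i < j and arr[i] > arr[j].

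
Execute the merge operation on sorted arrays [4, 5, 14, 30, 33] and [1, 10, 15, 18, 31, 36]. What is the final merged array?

Merging process:

Compare 4 vs 1: take 1 from right. Merged: [1]
Compare 4 vs 10: take 4 from left. Merged: [1, 4]
Compare 5 vs 10: take 5 from left. Merged: [1, 4, 5]
Compare 14 vs 10: take 10 from right. Merged: [1, 4, 5, 10]
Compare 14 vs 15: take 14 from left. Merged: [1, 4, 5, 10, 14]
Compare 30 vs 15: take 15 from right. Merged: [1, 4, 5, 10, 14, 15]
Compare 30 vs 18: take 18 from right. Merged: [1, 4, 5, 10, 14, 15, 18]
Compare 30 vs 31: take 30 from left. Merged: [1, 4, 5, 10, 14, 15, 18, 30]
Compare 33 vs 31: take 31 from right. Merged: [1, 4, 5, 10, 14, 15, 18, 30, 31]
Compare 33 vs 36: take 33 from left. Merged: [1, 4, 5, 10, 14, 15, 18, 30, 31, 33]
Append remaining from right: [36]. Merged: [1, 4, 5, 10, 14, 15, 18, 30, 31, 33, 36]

Final merged array: [1, 4, 5, 10, 14, 15, 18, 30, 31, 33, 36]
Total comparisons: 10

The merged array is [1, 4, 5, 10, 14, 15, 18, 30, 31, 33, 36], requiring 10 comparisons. The merge step runs in O(n) time where n is the total number of elements.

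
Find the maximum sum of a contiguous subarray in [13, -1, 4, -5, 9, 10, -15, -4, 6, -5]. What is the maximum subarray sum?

Using Kadane's algorithm on [13, -1, 4, -5, 9, 10, -15, -4, 6, -5]:

Scanning through the array:
Position 1 (value -1): max_ending_here = 12, max_so_far = 13
Position 2 (value 4): max_ending_here = 16, max_so_far = 16
Position 3 (value -5): max_ending_here = 11, max_so_far = 16
Position 4 (value 9): max_ending_here = 20, max_so_far = 20
Position 5 (value 10): max_ending_here = 30, max_so_far = 30
Position 6 (value -15): max_ending_here = 15, max_so_far = 30
Position 7 (value -4): max_ending_here = 11, max_so_far = 30
Position 8 (value 6): max_ending_here = 17, max_so_far = 30
Position 9 (value -5): max_ending_here = 12, max_so_far = 30

Maximum subarray: [13, -1, 4, -5, 9, 10]
Maximum sum: 30

The maximum subarray is [13, -1, 4, -5, 9, 10] with sum 30. This subarray runs from index 0 to index 5.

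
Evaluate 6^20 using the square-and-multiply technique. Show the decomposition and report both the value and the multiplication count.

Computing 6^20 by squaring (build up from 6^1; each line after the first costs one multiplication):

6^1 = 6
6^2 = (6^1)^2 = 6^2 = 36
6^4 = (6^2)^2 = 36^2 = 1296
6^5 = 6 * 6^4 = 6 * 1296 = 7776
6^10 = (6^5)^2 = 7776^2 = 60466176
6^20 = (6^10)^2 = 60466176^2 = 3656158440062976

Result: 3656158440062976
Multiplications needed: 5 (5 lines after 6^1)

6^20 = 3656158440062976. Using exponentiation by squaring, this requires 5 multiplications. The key idea: if the exponent is even, square the half-power; if odd, multiply by the base once.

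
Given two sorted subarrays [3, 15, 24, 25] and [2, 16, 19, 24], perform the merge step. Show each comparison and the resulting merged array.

Merging process:

Compare 3 vs 2: take 2 from right. Merged: [2]
Compare 3 vs 16: take 3 from left. Merged: [2, 3]
Compare 15 vs 16: take 15 from left. Merged: [2, 3, 15]
Compare 24 vs 16: take 16 from right. Merged: [2, 3, 15, 16]
Compare 24 vs 19: take 19 from right. Merged: [2, 3, 15, 16, 19]
Compare 24 vs 24: take 24 from left. Merged: [2, 3, 15, 16, 19, 24]
Compare 25 vs 24: take 24 from right. Merged: [2, 3, 15, 16, 19, 24, 24]
Append remaining from left: [25]. Merged: [2, 3, 15, 16, 19, 24, 24, 25]

Final merged array: [2, 3, 15, 16, 19, 24, 24, 25]
Total comparisons: 7

The merged array is [2, 3, 15, 16, 19, 24, 24, 25], requiring 7 comparisons. The merge step runs in O(n) time where n is the total number of elements.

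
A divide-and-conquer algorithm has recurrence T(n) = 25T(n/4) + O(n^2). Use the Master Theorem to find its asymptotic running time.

Master Theorem for T(n) = 25T(n/4) + O(n^2):

a = 25, b = 4, c = 2
log_b(a) = log_4(25) = 2.3219

Case 1: c = 2 < log_4(25) = 2.3219
T(n) = O(n^(log_4 25))

For T(n) = 25T(n/4) + O(n^2): log_4(25) = 2.3219. This is Case 1 of the Master Theorem (c < log_b(a), work dominated by leaves), giving O(n^(log_4 25)).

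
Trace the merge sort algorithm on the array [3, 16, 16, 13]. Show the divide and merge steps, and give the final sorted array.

Merge sort trace:

Split: [3, 16, 16, 13] -> [3, 16] and [16, 13]
  Split: [3, 16] -> [3] and [16]
  Merge: [3] + [16] -> [3, 16]
  Split: [16, 13] -> [16] and [13]
  Merge: [16] + [13] -> [13, 16]
Merge: [3, 16] + [13, 16] -> [3, 13, 16, 16]

Final sorted array: [3, 13, 16, 16]

The merge sort proceeds by recursively splitting the array and merging sorted halves.
After all merges, the sorted array is [3, 13, 16, 16].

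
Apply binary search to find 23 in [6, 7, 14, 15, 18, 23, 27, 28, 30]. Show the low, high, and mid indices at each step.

Binary search for 23 in [6, 7, 14, 15, 18, 23, 27, 28, 30]:

lo=0, hi=8, mid=4, arr[mid]=18 -> 18 < 23, search right half
lo=5, hi=8, mid=6, arr[mid]=27 -> 27 > 23, search left half
lo=5, hi=5, mid=5, arr[mid]=23 -> Found target at index 5!

Binary search finds 23 at index 5 after 3 comparisons. The search repeatedly halves the search space by comparing with the middle element.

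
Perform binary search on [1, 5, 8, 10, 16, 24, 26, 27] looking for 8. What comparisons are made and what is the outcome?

Binary search for 8 in [1, 5, 8, 10, 16, 24, 26, 27]:

lo=0, hi=7, mid=3, arr[mid]=10 -> 10 > 8, search left half
lo=0, hi=2, mid=1, arr[mid]=5 -> 5 < 8, search right half
lo=2, hi=2, mid=2, arr[mid]=8 -> Found target at index 2!

Binary search finds 8 at index 2 after 3 comparisons. The search repeatedly halves the search space by comparing with the middle element.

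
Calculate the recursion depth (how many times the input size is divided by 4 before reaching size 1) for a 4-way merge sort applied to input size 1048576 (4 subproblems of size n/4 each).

For divide and conquer with division factor 4:

Problem sizes at each level:
Level 0: 1048576
Level 1: 262144
Level 2: 65536
Level 3: 16384
Level 4: 4096
Level 5: 1024
Level 6: 256
Level 7: 64
Level 8: 16
Level 9: 4
Level 10: 1

The root is level 0 and the size-1 base case is level 10 (the tree spans levels 0 through 10, i.e. 11 levels counting the root), so the depth is the number of divisions: log_4(1048576) = 10

The recursion tree depth is log_4(1048576) = 10. At each level, the problem size is divided by 4, so it takes 10 divisions to reduce to a base case of size 1. The algorithm makes 4 recursive calls at each level.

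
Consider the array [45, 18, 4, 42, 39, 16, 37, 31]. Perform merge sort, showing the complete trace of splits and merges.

Merge sort trace:

Split: [45, 18, 4, 42, 39, 16, 37, 31] -> [45, 18, 4, 42] and [39, 16, 37, 31]
  Split: [45, 18, 4, 42] -> [45, 18] and [4, 42]
    Split: [45, 18] -> [45] and [18]
    Merge: [45] + [18] -> [18, 45]
    Split: [4, 42] -> [4] and [42]
    Merge: [4] + [42] -> [4, 42]
  Merge: [18, 45] + [4, 42] -> [4, 18, 42, 45]
  Split: [39, 16, 37, 31] -> [39, 16] and [37, 31]
    Split: [39, 16] -> [39] and [16]
    Merge: [39] + [16] -> [16, 39]
    Split: [37, 31] -> [37] and [31]
    Merge: [37] + [31] -> [31, 37]
  Merge: [16, 39] + [31, 37] -> [16, 31, 37, 39]
Merge: [4, 18, 42, 45] + [16, 31, 37, 39] -> [4, 16, 18, 31, 37, 39, 42, 45]

Final sorted array: [4, 16, 18, 31, 37, 39, 42, 45]

The merge sort proceeds by recursively splitting the array and merging sorted halves.
After all merges, the sorted array is [4, 16, 18, 31, 37, 39, 42, 45].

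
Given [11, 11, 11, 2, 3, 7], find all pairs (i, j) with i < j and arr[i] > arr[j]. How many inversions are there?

Finding inversions in [11, 11, 11, 2, 3, 7]:

(0, 3): arr[0]=11 > arr[3]=2
(0, 4): arr[0]=11 > arr[4]=3
(0, 5): arr[0]=11 > arr[5]=7
(1, 3): arr[1]=11 > arr[3]=2
(1, 4): arr[1]=11 > arr[4]=3
(1, 5): arr[1]=11 > arr[5]=7
(2, 3): arr[2]=11 > arr[3]=2
(2, 4): arr[2]=11 > arr[4]=3
(2, 5): arr[2]=11 > arr[5]=7

Total inversions: 9

The array has 9 inversion(s): (0,3), (0,4), (0,5), (1,3), (1,4), (1,5), (2,3), (2,4), (2,5). Each pair (i,j) satisfies i < j and arr[i] > arr[j].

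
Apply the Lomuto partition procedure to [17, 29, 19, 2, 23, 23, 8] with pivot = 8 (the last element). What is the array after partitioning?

Lomuto partition with pivot = 8:

Initial array: [17, 29, 19, 2, 23, 23, 8]

arr[0]=17 > 8: no swap
arr[1]=29 > 8: no swap
arr[2]=19 > 8: no swap
arr[3]=2 <= 8: swap with position 0, array becomes [2, 29, 19, 17, 23, 23, 8]
arr[4]=23 > 8: no swap
arr[5]=23 > 8: no swap

Place pivot at position 1: [2, 8, 19, 17, 23, 23, 29]
Pivot position: 1

After partitioning with pivot 8, the array becomes [2, 8, 19, 17, 23, 23, 29]. The pivot is placed at index 1. All elements to the left of the pivot are <= 8, and all elements to the right are > 8.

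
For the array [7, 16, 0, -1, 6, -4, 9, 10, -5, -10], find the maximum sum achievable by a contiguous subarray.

Using Kadane's algorithm on [7, 16, 0, -1, 6, -4, 9, 10, -5, -10]:

Scanning through the array:
Position 1 (value 16): max_ending_here = 23, max_so_far = 23
Position 2 (value 0): max_ending_here = 23, max_so_far = 23
Position 3 (value -1): max_ending_here = 22, max_so_far = 23
Position 4 (value 6): max_ending_here = 28, max_so_far = 28
Position 5 (value -4): max_ending_here = 24, max_so_far = 28
Position 6 (value 9): max_ending_here = 33, max_so_far = 33
Position 7 (value 10): max_ending_here = 43, max_so_far = 43
Position 8 (value -5): max_ending_here = 38, max_so_far = 43
Position 9 (value -10): max_ending_here = 28, max_so_far = 43

Maximum subarray: [7, 16, 0, -1, 6, -4, 9, 10]
Maximum sum: 43

The maximum subarray is [7, 16, 0, -1, 6, -4, 9, 10] with sum 43. This subarray runs from index 0 to index 7.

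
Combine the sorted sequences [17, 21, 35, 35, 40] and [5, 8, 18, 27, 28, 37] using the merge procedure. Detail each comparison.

Merging process:

Compare 17 vs 5: take 5 from right. Merged: [5]
Compare 17 vs 8: take 8 from right. Merged: [5, 8]
Compare 17 vs 18: take 17 from left. Merged: [5, 8, 17]
Compare 21 vs 18: take 18 from right. Merged: [5, 8, 17, 18]
Compare 21 vs 27: take 21 from left. Merged: [5, 8, 17, 18, 21]
Compare 35 vs 27: take 27 from right. Merged: [5, 8, 17, 18, 21, 27]
Compare 35 vs 28: take 28 from right. Merged: [5, 8, 17, 18, 21, 27, 28]
Compare 35 vs 37: take 35 from left. Merged: [5, 8, 17, 18, 21, 27, 28, 35]
Compare 35 vs 37: take 35 from left. Merged: [5, 8, 17, 18, 21, 27, 28, 35, 35]
Compare 40 vs 37: take 37 from right. Merged: [5, 8, 17, 18, 21, 27, 28, 35, 35, 37]
Append remaining from left: [40]. Merged: [5, 8, 17, 18, 21, 27, 28, 35, 35, 37, 40]

Final merged array: [5, 8, 17, 18, 21, 27, 28, 35, 35, 37, 40]
Total comparisons: 10

The merged array is [5, 8, 17, 18, 21, 27, 28, 35, 35, 37, 40], requiring 10 comparisons. The merge step runs in O(n) time where n is the total number of elements.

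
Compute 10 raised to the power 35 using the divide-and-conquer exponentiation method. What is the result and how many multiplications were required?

Computing 10^35 by squaring (build up from 10^1; each line after the first costs one multiplication):

10^1 = 10
10^2 = (10^1)^2 = 10^2 = 100
10^4 = (10^2)^2 = 100^2 = 10000
10^8 = (10^4)^2 = 10000^2 = 100000000
10^16 = (10^8)^2 = 100000000^2 = 10000000000000000
10^17 = 10 * 10^16 = 10 * 10000000000000000 = 100000000000000000
10^34 = (10^17)^2 = 100000000000000000^2 = 10000000000000000000000000000000000
10^35 = 10 * 10^34 = 10 * 10000000000000000000000000000000000 = 100000000000000000000000000000000000

Result: 100000000000000000000000000000000000
Multiplications needed: 7 (7 lines after 10^1)

10^35 = 100000000000000000000000000000000000. Using exponentiation by squaring, this requires 7 multiplications. The key idea: if the exponent is even, square the half-power; if odd, multiply by the base once.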